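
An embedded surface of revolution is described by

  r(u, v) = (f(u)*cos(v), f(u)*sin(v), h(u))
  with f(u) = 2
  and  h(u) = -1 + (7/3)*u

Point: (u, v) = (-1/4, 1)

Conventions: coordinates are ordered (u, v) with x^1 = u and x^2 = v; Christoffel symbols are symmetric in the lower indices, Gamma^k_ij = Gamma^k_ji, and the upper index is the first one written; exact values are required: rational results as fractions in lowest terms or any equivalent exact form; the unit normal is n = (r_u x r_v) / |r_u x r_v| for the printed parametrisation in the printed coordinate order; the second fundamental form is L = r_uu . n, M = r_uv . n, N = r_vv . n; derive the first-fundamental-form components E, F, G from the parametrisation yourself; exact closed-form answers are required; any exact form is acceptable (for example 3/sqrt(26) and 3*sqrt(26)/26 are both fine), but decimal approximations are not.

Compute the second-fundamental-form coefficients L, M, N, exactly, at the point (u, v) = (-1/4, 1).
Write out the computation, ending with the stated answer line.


f = 2, f' = 0, f'' = 0, h' = 7/3, h'' = 0
E = 49/9, F = 0, G = 4; answer radicand W^2 = 49/9
unnormalised second-form numerators: l = 0, m = 0, n = 14/3; L = l/sqrt(49/9), and similarly M = m/sqrt(W^2), N = n/sqrt(W^2)

Answer: L = 0, M = 0, N = 2


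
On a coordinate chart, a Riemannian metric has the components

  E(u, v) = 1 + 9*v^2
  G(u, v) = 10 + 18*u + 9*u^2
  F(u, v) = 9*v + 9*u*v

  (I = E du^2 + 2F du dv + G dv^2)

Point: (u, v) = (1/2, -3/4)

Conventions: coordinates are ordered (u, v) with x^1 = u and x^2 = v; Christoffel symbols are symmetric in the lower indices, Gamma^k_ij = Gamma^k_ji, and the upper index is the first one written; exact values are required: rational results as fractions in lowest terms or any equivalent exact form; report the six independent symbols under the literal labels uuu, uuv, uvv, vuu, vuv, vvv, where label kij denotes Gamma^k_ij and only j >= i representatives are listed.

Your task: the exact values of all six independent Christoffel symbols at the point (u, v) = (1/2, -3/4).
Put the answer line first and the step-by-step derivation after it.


Answer: Gamma_uuu = 0, Gamma_uuv = -108/421, Gamma_uvv = 0, Gamma_vuu = 0, Gamma_vuv = 216/421, Gamma_vvv = 0

E = 97/16, F = -81/8, G = 85/4 at the point
E_u = 0, E_v = -27/2, F_u = -27/4, F_v = 27/2, G_u = 27, G_v = 0
EG - F^2 = 421/16;  g^inv = (16/421) * [[85/4, 81/8], [81/8, 97/16]]
first-kind symbols [ij,l] = (1/2)(d_i g_jl + d_j g_il - d_l g_ij): [uu,u] = E_u/2 = 0, [uu,v] = F_u - E_v/2 = 0, [uv,u] = E_v/2 = -27/4, [uv,v] = G_u/2 = 27/2, [vv,u] = F_v - G_u/2 = 0, [vv,v] = G_v/2 = 0
Gamma^u_ij = (G*[ij,u] - F*[ij,v])/(EG - F^2), Gamma^v_ij = (E*[ij,v] - F*[ij,u])/(EG - F^2)


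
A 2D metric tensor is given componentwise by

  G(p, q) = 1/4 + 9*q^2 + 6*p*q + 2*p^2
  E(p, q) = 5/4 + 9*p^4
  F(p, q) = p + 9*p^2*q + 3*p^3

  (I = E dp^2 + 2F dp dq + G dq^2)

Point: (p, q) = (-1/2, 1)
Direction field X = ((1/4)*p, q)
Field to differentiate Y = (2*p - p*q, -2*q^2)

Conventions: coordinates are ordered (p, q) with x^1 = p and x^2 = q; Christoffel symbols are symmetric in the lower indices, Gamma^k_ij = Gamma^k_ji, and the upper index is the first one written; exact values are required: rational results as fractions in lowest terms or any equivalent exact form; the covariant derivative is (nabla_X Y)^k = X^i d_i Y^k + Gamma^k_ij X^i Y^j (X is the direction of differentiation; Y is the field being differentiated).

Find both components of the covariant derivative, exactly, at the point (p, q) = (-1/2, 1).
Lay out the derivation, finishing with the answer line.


E = 29/16, F = 11/8, G = 27/4 at the point
E_p = -9/2, E_q = 0, F_p = -23/4, F_q = 9/4, G_p = 4, G_q = 15
EG - F^2 = 331/32;  g^inv = (32/331) * [[27/4, -11/8], [-11/8, 29/16]]
first-kind symbols [ij,l] = (1/2)(d_i g_jl + d_j g_il - d_l g_ij): [pp,p] = E_p/2 = -9/4, [pp,q] = F_p - E_q/2 = -23/4, [pq,p] = E_q/2 = 0, [pq,q] = G_p/2 = 2, [qq,p] = F_q - G_p/2 = 1/4, [qq,q] = G_q/2 = 15/2
Gamma^p_ij = (G*[ij,p] - F*[ij,q])/(EG - F^2), Gamma^q_ij = (E*[ij,q] - F*[ij,p])/(EG - F^2)
Gamma_ppp = -233/331, Gamma_ppq = -88/331, Gamma_pqq = -276/331, Gamma_qpp = -469/662, Gamma_qpq = 116/331, Gamma_qqq = 424/331
X = (-1/8, 1), Y = (-1/2, -2) at the point

Answer: (nabla_X Y)^p = 10937/5296, (nabla_X Y)^q = -70901/10592


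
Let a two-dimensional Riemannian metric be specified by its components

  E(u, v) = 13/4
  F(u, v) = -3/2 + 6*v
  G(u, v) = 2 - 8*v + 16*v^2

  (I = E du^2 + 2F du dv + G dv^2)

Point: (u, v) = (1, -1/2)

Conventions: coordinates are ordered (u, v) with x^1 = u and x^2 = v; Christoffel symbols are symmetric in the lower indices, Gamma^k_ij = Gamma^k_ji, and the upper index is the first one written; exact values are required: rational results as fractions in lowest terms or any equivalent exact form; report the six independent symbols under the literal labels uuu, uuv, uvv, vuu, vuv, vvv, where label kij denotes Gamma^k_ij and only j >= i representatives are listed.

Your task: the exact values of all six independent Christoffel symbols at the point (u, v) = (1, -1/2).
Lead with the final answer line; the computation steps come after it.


Answer: Gamma_uuu = 0, Gamma_uuv = 0, Gamma_uvv = 24/49, Gamma_vuu = 0, Gamma_vuv = 0, Gamma_vvv = -48/49

E = 13/4, F = -9/2, G = 10 at the point
E_u = 0, E_v = 0, F_u = 0, F_v = 6, G_u = 0, G_v = -24
EG - F^2 = 49/4;  g^inv = (4/49) * [[10, 9/2], [9/2, 13/4]]
first-kind symbols [ij,l] = (1/2)(d_i g_jl + d_j g_il - d_l g_ij): [uu,u] = E_u/2 = 0, [uu,v] = F_u - E_v/2 = 0, [uv,u] = E_v/2 = 0, [uv,v] = G_u/2 = 0, [vv,u] = F_v - G_u/2 = 6, [vv,v] = G_v/2 = -12
Gamma^u_ij = (G*[ij,u] - F*[ij,v])/(EG - F^2), Gamma^v_ij = (E*[ij,v] - F*[ij,u])/(EG - F^2)


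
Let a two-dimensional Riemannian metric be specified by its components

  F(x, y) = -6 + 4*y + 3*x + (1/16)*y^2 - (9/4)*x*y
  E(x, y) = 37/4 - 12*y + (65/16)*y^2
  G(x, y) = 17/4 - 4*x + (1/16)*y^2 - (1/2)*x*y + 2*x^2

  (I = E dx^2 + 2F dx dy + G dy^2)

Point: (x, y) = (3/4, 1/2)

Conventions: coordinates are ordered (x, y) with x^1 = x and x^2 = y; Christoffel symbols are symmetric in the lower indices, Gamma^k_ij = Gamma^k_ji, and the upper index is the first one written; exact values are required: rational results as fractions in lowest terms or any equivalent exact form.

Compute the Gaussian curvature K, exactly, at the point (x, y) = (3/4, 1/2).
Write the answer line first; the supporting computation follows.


Answer: K = -583040/293907

E = 273/64, F = -165/64, G = 141/64, EG - F^2 = 2817/1024 at the point
E_x = 0, E_y = -127/16, F_x = 15/8, F_y = 19/8, G_x = -5/4, G_y = -5/16
E_yy = 65/8, F_xy = -9/4, G_xx = 4
Evaluate Brioschi's two determinant matrices M1, M2 and divide by (EG - F^2)^2.
M1 = [[-E_yy/2 + F_xy - G_xx/2, E_x/2, F_x - E_y/2], [F_y - G_x/2, E, F], [G_y/2, F, G]] = [[-133/16, 0, 187/32], [3, 273/64, -165/64], [-5/32, -165/64, 141/64]]; det M1 = -4205469/65536
M2 = [[0, E_y/2, G_x/2], [E_y/2, E, F], [G_x/2, F, G]] = [[0, -127/32, -5/8], [-127/32, 273/64, -165/64], [-5/8, -165/64, 141/64]]; det M2 = -3221589/65536
det M1 - det M2 = -122985/8192; K = -122985/8192 / (2817/1024)^2 = -583040/293907


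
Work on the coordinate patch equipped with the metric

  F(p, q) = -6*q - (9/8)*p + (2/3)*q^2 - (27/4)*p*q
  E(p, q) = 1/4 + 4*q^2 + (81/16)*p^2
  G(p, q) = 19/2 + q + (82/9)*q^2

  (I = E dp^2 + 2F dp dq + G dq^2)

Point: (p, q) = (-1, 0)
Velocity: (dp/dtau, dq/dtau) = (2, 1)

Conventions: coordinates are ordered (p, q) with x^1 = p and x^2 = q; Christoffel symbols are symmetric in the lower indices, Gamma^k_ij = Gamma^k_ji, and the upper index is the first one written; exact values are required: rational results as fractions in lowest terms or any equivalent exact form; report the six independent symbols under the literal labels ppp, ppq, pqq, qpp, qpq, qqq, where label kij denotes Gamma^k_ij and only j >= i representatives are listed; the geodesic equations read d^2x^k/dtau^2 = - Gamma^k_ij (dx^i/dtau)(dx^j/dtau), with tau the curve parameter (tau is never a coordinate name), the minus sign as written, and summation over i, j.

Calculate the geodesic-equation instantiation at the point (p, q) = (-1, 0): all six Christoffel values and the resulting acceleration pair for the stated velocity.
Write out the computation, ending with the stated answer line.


E = 85/16, F = 9/8, G = 19/2 at the point
E_p = -81/8, E_q = 0, F_p = -9/8, F_q = 3/4, G_p = 0, G_q = 1
EG - F^2 = 3149/64;  g^inv = (64/3149) * [[19/2, -9/8], [-9/8, 85/16]]
first-kind symbols [ij,l] = (1/2)(d_i g_jl + d_j g_il - d_l g_ij): [pp,p] = E_p/2 = -81/16, [pp,q] = F_p - E_q/2 = -9/8, [pq,p] = E_q/2 = 0, [pq,q] = G_p/2 = 0, [qq,p] = F_q - G_p/2 = 3/4, [qq,q] = G_q/2 = 1/2
Gamma^p_ij = (G*[ij,p] - F*[ij,q])/(EG - F^2), Gamma^q_ij = (E*[ij,q] - F*[ij,p])/(EG - F^2)
Gamma_ppp = -2997/3149, Gamma_ppq = 0, Gamma_pqq = 420/3149, Gamma_qpp = -18/3149, Gamma_qpq = 0, Gamma_qqq = 116/3149
d^2p/dtau^2 = -(Gamma_ppp*(2)^2 + 2*Gamma_ppq*(2)*(1) + Gamma_pqq*(1)^2) = 11568/3149
d^2q/dtau^2 = -(Gamma_qpp*(2)^2 + 2*Gamma_qpq*(2)*(1) + Gamma_qqq*(1)^2) = -44/3149

Answer: Gamma_ppp = -2997/3149, Gamma_ppq = 0, Gamma_pqq = 420/3149, Gamma_qpp = -18/3149, Gamma_qpq = 0, Gamma_qqq = 116/3149; accelerations (d^2p/dtau^2, d^2q/dtau^2) = (11568/3149, -44/3149)


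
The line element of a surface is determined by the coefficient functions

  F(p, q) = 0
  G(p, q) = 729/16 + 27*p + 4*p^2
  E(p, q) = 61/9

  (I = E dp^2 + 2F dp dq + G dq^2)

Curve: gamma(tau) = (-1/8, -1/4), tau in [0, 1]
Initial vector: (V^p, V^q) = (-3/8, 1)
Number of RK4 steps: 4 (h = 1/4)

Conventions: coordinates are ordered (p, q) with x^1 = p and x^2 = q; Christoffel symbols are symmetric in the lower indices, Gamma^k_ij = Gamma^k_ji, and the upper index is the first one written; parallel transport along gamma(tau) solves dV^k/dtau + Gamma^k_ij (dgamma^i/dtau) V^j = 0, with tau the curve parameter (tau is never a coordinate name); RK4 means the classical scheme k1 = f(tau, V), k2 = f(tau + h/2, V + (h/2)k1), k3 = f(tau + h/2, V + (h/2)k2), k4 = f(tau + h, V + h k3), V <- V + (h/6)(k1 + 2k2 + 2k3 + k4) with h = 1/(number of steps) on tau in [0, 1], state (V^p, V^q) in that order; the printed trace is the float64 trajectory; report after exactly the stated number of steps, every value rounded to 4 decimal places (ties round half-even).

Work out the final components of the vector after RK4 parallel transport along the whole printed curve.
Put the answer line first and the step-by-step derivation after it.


Answer: V^p = -0.3750, V^q = 1.0000

gamma'(tau) = (0, 0); f(tau, V)^k = -Gamma^k_ij(gamma(tau)) gamma'^i(tau) V^j; h = 1/4; intermediate values shown to 6 dp
curve data and Christoffel symbols at the stage parameters:
  tau = 0.000000: gamma = (-0.125000, -0.250000), gamma' = (0.000000, 0.000000); Gamma_ppp = 0.000000, Gamma_ppq = 0.000000, Gamma_pqq = -1.918033, Gamma_qpp = 0.000000, Gamma_qpq = 0.307692, Gamma_qqq = 0.000000
  tau = 0.125000: gamma = (-0.125000, -0.250000), gamma' = (0.000000, 0.000000); Gamma_ppp = 0.000000, Gamma_ppq = 0.000000, Gamma_pqq = -1.918033, Gamma_qpp = 0.000000, Gamma_qpq = 0.307692, Gamma_qqq = 0.000000
  tau = 0.250000: gamma = (-0.125000, -0.250000), gamma' = (0.000000, 0.000000); Gamma_ppp = 0.000000, Gamma_ppq = 0.000000, Gamma_pqq = -1.918033, Gamma_qpp = 0.000000, Gamma_qpq = 0.307692, Gamma_qqq = 0.000000
  tau = 0.375000: gamma = (-0.125000, -0.250000), gamma' = (0.000000, 0.000000); Gamma_ppp = 0.000000, Gamma_ppq = 0.000000, Gamma_pqq = -1.918033, Gamma_qpp = 0.000000, Gamma_qpq = 0.307692, Gamma_qqq = 0.000000
  tau = 0.500000: gamma = (-0.125000, -0.250000), gamma' = (0.000000, 0.000000); Gamma_ppp = 0.000000, Gamma_ppq = 0.000000, Gamma_pqq = -1.918033, Gamma_qpp = 0.000000, Gamma_qpq = 0.307692, Gamma_qqq = 0.000000
  tau = 0.625000: gamma = (-0.125000, -0.250000), gamma' = (0.000000, 0.000000); Gamma_ppp = 0.000000, Gamma_ppq = 0.000000, Gamma_pqq = -1.918033, Gamma_qpp = 0.000000, Gamma_qpq = 0.307692, Gamma_qqq = 0.000000
  tau = 0.750000: gamma = (-0.125000, -0.250000), gamma' = (0.000000, 0.000000); Gamma_ppp = 0.000000, Gamma_ppq = 0.000000, Gamma_pqq = -1.918033, Gamma_qpp = 0.000000, Gamma_qpq = 0.307692, Gamma_qqq = 0.000000
  tau = 0.875000: gamma = (-0.125000, -0.250000), gamma' = (0.000000, 0.000000); Gamma_ppp = 0.000000, Gamma_ppq = 0.000000, Gamma_pqq = -1.918033, Gamma_qpp = 0.000000, Gamma_qpq = 0.307692, Gamma_qqq = 0.000000
  tau = 1.000000: gamma = (-0.125000, -0.250000), gamma' = (0.000000, 0.000000); Gamma_ppp = 0.000000, Gamma_ppq = 0.000000, Gamma_pqq = -1.918033, Gamma_qpp = 0.000000, Gamma_qpq = 0.307692, Gamma_qqq = 0.000000
step 0: V^p = -0.3750, V^q = 1.0000
step 1: k1 = (0.000000, 0.000000), k2 = (0.000000, 0.000000), k3 = (0.000000, 0.000000), k4 = (0.000000, 0.000000); V <- V + (h/6)(k1 + 2k2 + 2k3 + k4): V^p = -0.3750, V^q = 1.0000
step 2: k1 = (0.000000, 0.000000), k2 = (0.000000, 0.000000), k3 = (0.000000, 0.000000), k4 = (0.000000, 0.000000); V <- V + (h/6)(k1 + 2k2 + 2k3 + k4): V^p = -0.3750, V^q = 1.0000
step 3: k1 = (0.000000, 0.000000), k2 = (0.000000, 0.000000), k3 = (0.000000, 0.000000), k4 = (0.000000, 0.000000); V <- V + (h/6)(k1 + 2k2 + 2k3 + k4): V^p = -0.3750, V^q = 1.0000
step 4: k1 = (0.000000, 0.000000), k2 = (0.000000, 0.000000), k3 = (0.000000, 0.000000), k4 = (0.000000, 0.000000); V <- V + (h/6)(k1 + 2k2 + 2k3 + k4): V^p = -0.3750, V^q = 1.0000


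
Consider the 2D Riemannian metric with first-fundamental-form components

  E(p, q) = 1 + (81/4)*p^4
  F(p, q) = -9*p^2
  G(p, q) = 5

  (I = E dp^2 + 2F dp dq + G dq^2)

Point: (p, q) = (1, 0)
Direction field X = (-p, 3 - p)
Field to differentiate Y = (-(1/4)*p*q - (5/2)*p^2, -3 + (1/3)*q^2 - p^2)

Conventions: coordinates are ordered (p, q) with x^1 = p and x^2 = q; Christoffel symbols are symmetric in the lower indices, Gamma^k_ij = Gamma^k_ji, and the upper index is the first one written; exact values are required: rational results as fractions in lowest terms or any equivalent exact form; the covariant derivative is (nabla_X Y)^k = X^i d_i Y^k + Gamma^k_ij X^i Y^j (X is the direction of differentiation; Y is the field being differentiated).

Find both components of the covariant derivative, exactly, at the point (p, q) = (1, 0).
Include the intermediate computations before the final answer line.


E = 85/4, F = -9, G = 5 at the point
E_p = 81, E_q = 0, F_p = -18, F_q = 0, G_p = 0, G_q = 0
EG - F^2 = 101/4;  g^inv = (4/101) * [[5, 9], [9, 85/4]]
first-kind symbols [ij,l] = (1/2)(d_i g_jl + d_j g_il - d_l g_ij): [pp,p] = E_p/2 = 81/2, [pp,q] = F_p - E_q/2 = -18, [pq,p] = E_q/2 = 0, [pq,q] = G_p/2 = 0, [qq,p] = F_q - G_p/2 = 0, [qq,q] = G_q/2 = 0
Gamma^p_ij = (G*[ij,p] - F*[ij,q])/(EG - F^2), Gamma^q_ij = (E*[ij,q] - F*[ij,p])/(EG - F^2)
Gamma_ppp = 162/101, Gamma_ppq = 0, Gamma_pqq = 0, Gamma_qpp = -72/101, Gamma_qpq = 0, Gamma_qqq = 0
X = (-1, 2), Y = (-5/2, -4) at the point

Answer: (nabla_X Y)^p = 1719/202, (nabla_X Y)^q = 22/101


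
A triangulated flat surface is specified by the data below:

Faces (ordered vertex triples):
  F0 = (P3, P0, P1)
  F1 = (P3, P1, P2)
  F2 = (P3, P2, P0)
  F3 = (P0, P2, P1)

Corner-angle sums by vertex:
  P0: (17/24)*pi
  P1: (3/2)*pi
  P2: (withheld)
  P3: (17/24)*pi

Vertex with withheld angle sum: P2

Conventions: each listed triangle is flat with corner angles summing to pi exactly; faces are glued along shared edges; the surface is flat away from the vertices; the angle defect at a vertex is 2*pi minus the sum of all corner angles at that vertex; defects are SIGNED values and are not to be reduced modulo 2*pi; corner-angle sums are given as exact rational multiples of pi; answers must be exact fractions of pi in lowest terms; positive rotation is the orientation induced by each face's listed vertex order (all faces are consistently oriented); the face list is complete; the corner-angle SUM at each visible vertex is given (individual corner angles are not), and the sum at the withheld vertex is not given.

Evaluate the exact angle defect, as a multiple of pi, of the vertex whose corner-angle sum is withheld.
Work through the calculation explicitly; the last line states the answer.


V = 4, E = 6, F = 4; chi = V - E + F = 2
Gauss-Bonnet: total defect = 2*pi*chi = 4*pi; visible defects sum to (37/12)*pi

Answer: defect(P2) = (11/12)*pi


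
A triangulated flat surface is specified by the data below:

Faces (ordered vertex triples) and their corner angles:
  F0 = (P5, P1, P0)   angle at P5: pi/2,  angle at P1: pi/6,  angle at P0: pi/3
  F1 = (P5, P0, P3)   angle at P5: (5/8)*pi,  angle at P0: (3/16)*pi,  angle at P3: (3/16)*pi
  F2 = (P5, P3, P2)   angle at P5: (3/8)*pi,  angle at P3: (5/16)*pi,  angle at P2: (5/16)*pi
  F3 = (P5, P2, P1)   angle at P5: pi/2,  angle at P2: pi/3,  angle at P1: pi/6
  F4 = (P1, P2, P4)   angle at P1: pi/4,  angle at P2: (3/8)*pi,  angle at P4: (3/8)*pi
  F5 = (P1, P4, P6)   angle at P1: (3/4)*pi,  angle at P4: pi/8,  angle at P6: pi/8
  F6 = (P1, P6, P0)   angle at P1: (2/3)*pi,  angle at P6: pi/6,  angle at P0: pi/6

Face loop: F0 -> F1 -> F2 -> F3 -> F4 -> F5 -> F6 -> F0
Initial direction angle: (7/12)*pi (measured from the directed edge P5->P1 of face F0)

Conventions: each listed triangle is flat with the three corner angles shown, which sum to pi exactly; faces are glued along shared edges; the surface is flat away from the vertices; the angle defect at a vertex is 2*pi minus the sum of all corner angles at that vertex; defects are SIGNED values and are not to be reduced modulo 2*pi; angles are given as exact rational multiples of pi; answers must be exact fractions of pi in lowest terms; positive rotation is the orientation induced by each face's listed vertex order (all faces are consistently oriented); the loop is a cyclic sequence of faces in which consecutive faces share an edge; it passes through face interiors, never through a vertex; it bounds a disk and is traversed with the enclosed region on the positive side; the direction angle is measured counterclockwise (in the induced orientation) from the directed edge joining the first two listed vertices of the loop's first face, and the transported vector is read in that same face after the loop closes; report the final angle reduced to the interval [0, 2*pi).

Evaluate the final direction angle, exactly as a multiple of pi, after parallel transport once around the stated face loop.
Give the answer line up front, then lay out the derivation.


Answer: final direction angle = (7/12)*pi

enclosed vertex P1: corner angles sum to 2*pi, defect = 2*pi - 2*pi = 0
enclosed vertex P5: corner angles sum to 2*pi, defect = 2*pi - 2*pi = 0
holonomy = initial angle + sum of enclosed defects (mod 2*pi), positive in the induced orientation
final angle = (7/12)*pi + 0 = (7/12)*pi (mod 2*pi)


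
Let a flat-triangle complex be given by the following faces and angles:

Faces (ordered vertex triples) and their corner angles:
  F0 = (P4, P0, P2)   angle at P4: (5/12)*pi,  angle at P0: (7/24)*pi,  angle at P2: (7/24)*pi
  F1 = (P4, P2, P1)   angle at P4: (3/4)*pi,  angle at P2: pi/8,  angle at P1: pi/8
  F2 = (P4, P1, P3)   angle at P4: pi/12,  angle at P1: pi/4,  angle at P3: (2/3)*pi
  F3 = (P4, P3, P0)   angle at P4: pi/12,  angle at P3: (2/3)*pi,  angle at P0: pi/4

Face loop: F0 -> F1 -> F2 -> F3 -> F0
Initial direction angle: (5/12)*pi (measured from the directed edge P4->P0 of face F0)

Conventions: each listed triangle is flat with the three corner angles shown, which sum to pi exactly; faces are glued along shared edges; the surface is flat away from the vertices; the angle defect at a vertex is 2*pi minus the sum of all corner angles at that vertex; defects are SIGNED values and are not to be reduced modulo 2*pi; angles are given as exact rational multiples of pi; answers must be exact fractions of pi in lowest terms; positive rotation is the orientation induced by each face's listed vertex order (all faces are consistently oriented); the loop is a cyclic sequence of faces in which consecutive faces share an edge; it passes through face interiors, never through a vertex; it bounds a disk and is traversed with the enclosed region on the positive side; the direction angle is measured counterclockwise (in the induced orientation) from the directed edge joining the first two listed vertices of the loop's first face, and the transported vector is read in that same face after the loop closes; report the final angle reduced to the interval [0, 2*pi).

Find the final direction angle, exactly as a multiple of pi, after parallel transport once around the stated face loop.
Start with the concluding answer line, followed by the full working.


Answer: final direction angle = (13/12)*pi

enclosed vertex P4: corner angles sum to (4/3)*pi, defect = 2*pi - (4/3)*pi = (2/3)*pi
final direction = starting direction + enclosed defect total, reduced mod 2*pi (induced orientation)
final angle = (5/12)*pi + (2/3)*pi = (13/12)*pi (mod 2*pi)


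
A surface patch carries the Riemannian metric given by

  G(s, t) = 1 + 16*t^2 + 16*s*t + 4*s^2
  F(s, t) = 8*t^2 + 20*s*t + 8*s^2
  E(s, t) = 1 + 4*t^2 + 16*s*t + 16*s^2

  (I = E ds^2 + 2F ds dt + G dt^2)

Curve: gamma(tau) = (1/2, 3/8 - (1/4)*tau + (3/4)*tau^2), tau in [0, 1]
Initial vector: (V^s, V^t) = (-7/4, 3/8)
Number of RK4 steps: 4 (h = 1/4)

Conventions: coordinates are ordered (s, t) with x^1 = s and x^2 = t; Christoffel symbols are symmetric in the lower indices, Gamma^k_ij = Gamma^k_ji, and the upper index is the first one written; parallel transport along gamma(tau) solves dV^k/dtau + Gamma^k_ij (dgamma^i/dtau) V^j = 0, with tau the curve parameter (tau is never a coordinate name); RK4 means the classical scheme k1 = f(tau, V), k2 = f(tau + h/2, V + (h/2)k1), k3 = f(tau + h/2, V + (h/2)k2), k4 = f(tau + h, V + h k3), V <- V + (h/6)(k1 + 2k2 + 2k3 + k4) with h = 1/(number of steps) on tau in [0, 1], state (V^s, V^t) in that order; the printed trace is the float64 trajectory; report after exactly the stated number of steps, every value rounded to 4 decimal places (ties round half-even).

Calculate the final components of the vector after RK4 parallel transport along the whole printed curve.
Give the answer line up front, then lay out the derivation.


Answer: V^s = -1.6360, V^t = 0.4942

gamma'(tau) = (0, -1/4 + (3/2)*tau); f(tau, V)^k = -Gamma^k_ij(gamma(tau)) gamma'^i(tau) V^j; h = 1/4; intermediate values shown to 6 dp
curve data and Christoffel symbols at the stage parameters:
  tau = 0.000000: gamma = (0.500000, 0.375000), gamma' = (0.000000, -0.250000); Gamma_sss = 0.742616, Gamma_sst = 0.371308, Gamma_stt = 0.742616, Gamma_tss = 0.675105, Gamma_tst = 0.337553, Gamma_ttt = 0.675105
  tau = 0.125000: gamma = (0.500000, 0.355469), gamma' = (0.000000, -0.062500); Gamma_sss = 0.762857, Gamma_sst = 0.381428, Gamma_stt = 0.762857, Gamma_tss = 0.681515, Gamma_tst = 0.340757, Gamma_ttt = 0.681515
  tau = 0.250000: gamma = (0.500000, 0.359375), gamma' = (0.000000, 0.125000); Gamma_sss = 0.758738, Gamma_sst = 0.379369, Gamma_stt = 0.758738, Gamma_tss = 0.680248, Gamma_tst = 0.340124, Gamma_ttt = 0.680248
  tau = 0.375000: gamma = (0.500000, 0.386719), gamma' = (0.000000, 0.312500); Gamma_sss = 0.730884, Gamma_sst = 0.365442, Gamma_stt = 0.730884, Gamma_tss = 0.671178, Gamma_tst = 0.335589, Gamma_ttt = 0.671178
  tau = 0.500000: gamma = (0.500000, 0.437500), gamma' = (0.000000, 0.500000); Gamma_sss = 0.683380, Gamma_sst = 0.341690, Gamma_stt = 0.683380, Gamma_tss = 0.653668, Gamma_tst = 0.326834, Gamma_ttt = 0.653668
  tau = 0.625000: gamma = (0.500000, 0.511719), gamma' = (0.000000, 0.687500); Gamma_sss = 0.622599, Gamma_sst = 0.311300, Gamma_stt = 0.622599, Gamma_tss = 0.627425, Gamma_tst = 0.313713, Gamma_ttt = 0.627425
  tau = 0.750000: gamma = (0.500000, 0.609375), gamma' = (0.000000, 0.875000); Gamma_sss = 0.555513, Gamma_sst = 0.277757, Gamma_stt = 0.555513, Gamma_tss = 0.593267, Gamma_tst = 0.296633, Gamma_ttt = 0.593267
  tau = 0.875000: gamma = (0.500000, 0.730469), gamma' = (0.000000, 1.062500); Gamma_sss = 0.488157, Gamma_sst = 0.244079, Gamma_stt = 0.488157, Gamma_tss = 0.553172, Gamma_tst = 0.276586, Gamma_ttt = 0.553172
  tau = 1.000000: gamma = (0.500000, 0.875000), gamma' = (0.000000, 1.250000); Gamma_sss = 0.424779, Gamma_sst = 0.212389, Gamma_stt = 0.424779, Gamma_tss = 0.509735, Gamma_tst = 0.254867, Gamma_ttt = 0.509735
step 0: V^s = -1.7500, V^t = 0.3750
step 1: k1 = (-0.092827, -0.084388), k2 = (-0.024619, -0.021994), k3 = (-0.024044, -0.021480), k4 = (0.048215, 0.043228); V <- V + (h/6)(k1 + 2k2 + 2k3 + k4): V^s = -1.7559, V^t = 0.3697
step 2: k1 = (0.048208, 0.043221), k2 = (0.114173, 0.104846), k3 = (0.111472, 0.102366), k4 = (0.160174, 0.153210); V <- V + (h/6)(k1 + 2k2 + 2k3 + k4): V^s = -1.7284, V^t = 0.3951
step 3: k1 = (0.160287, 0.153318), k2 = (0.188301, 0.189760), k3 = (0.185601, 0.187040), k4 = (0.194011, 0.207197); V <- V + (h/6)(k1 + 2k2 + 2k3 + k4): V^s = -1.6825, V^t = 0.4415
step 4: k1 = (0.194292, 0.207497), k2 = (0.187569, 0.212550), k3 = (0.187460, 0.212426), k4 = (0.171599, 0.205919); V <- V + (h/6)(k1 + 2k2 + 2k3 + k4): V^s = -1.6360, V^t = 0.4942


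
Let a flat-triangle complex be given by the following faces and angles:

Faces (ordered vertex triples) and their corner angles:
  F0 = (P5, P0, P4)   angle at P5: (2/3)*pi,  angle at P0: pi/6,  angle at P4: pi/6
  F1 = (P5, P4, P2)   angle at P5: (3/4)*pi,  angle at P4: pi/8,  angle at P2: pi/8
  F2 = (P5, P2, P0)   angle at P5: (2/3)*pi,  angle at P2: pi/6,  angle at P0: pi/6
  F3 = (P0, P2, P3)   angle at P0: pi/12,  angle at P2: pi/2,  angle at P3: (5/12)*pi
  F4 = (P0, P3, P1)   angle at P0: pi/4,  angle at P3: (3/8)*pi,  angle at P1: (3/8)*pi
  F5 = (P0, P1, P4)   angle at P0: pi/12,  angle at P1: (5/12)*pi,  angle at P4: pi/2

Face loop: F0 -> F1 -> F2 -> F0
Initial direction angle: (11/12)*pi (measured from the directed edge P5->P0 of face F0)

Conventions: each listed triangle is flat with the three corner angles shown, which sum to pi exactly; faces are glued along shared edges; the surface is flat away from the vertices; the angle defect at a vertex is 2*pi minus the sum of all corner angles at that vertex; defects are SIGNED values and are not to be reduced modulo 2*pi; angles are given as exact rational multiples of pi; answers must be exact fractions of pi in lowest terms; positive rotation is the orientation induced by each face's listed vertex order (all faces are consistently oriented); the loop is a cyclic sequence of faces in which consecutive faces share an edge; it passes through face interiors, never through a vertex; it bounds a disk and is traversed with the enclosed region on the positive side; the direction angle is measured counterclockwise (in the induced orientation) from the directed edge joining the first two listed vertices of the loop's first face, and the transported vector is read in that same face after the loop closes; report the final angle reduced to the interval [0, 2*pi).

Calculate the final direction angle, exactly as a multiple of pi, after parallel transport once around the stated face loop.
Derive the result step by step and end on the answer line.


enclosed vertex P5: corner angles sum to (25/12)*pi, defect = 2*pi - (25/12)*pi = -pi/12
the rotation equals the total enclosed defect, so the final angle is initial + defects (mod 2*pi)
final angle = (11/12)*pi - pi/12 = (5/6)*pi (mod 2*pi)

Answer: final direction angle = (5/6)*pi


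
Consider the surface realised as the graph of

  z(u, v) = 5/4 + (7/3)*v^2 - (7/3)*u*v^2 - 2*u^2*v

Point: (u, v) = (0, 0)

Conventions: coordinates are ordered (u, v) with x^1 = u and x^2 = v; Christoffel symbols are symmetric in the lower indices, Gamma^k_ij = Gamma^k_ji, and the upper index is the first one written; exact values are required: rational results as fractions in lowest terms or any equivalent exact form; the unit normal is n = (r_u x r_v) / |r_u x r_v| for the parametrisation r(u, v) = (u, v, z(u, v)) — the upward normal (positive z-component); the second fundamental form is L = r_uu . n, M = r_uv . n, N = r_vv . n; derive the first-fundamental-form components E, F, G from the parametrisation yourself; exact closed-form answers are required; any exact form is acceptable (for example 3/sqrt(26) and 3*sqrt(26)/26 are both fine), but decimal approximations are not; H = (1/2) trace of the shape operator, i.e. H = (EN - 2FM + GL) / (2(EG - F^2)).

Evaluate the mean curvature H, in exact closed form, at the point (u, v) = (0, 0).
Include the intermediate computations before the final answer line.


z_u = 0, z_v = 0, z_uu = 0, z_uv = 0, z_vv = 14/3
E = 1, F = 0, G = 1; answer radicand W^2 = 1
unnormalised second-form numerators: l = 0, m = 0, n = 14/3; L = l/sqrt(1), and similarly M = m/sqrt(W^2), N = n/sqrt(W^2)
H = (E*n - 2*F*m + G*l) / (2*(EG - F^2)*sqrt(W^2)); E*n - 2*F*m + G*l = 14/3, EG - F^2 = 1, so H = (7/3)/sqrt(1)

Answer: H = 7/3


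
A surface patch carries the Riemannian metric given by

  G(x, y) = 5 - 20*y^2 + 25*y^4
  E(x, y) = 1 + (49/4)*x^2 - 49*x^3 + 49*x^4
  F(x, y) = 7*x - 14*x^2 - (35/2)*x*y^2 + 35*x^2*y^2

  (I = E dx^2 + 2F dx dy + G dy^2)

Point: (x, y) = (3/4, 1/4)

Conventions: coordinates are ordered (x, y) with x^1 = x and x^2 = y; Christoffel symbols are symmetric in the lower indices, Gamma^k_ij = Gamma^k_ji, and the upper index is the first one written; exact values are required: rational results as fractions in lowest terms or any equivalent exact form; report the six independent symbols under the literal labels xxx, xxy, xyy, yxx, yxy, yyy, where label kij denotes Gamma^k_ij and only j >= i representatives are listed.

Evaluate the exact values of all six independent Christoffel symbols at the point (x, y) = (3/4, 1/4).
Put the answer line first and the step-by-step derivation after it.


Answer: Gamma_xxx = 1176/713, Gamma_xxy = 0, Gamma_xyy = 420/713, Gamma_yxx = -1512/713, Gamma_yxy = 0, Gamma_yyy = -540/713

E = 697/256, F = -567/256, G = 985/256 at the point
E_x = 147/8, E_y = 0, F_x = -189/16, F_y = 105/32, G_x = 0, G_y = -135/16
EG - F^2 = 713/128;  g^inv = (128/713) * [[985/256, 567/256], [567/256, 697/256]]
first-kind symbols [ij,l] = (1/2)(d_i g_jl + d_j g_il - d_l g_ij): [xx,x] = E_x/2 = 147/16, [xx,y] = F_x - E_y/2 = -189/16, [xy,x] = E_y/2 = 0, [xy,y] = G_x/2 = 0, [yy,x] = F_y - G_x/2 = 105/32, [yy,y] = G_y/2 = -135/32
Gamma^x_ij = (G*[ij,x] - F*[ij,y])/(EG - F^2), Gamma^y_ij = (E*[ij,y] - F*[ij,x])/(EG - F^2)


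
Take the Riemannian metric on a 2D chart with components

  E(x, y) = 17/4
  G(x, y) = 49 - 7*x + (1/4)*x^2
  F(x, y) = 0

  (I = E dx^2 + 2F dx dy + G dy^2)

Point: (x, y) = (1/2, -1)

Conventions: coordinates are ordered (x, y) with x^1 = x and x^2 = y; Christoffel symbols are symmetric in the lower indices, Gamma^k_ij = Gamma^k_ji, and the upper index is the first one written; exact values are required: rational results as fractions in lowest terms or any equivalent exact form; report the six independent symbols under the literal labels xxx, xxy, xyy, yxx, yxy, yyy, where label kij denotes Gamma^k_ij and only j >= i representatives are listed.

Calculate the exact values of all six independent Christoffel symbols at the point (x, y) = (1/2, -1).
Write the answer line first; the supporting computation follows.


Answer: Gamma_xxx = 0, Gamma_xxy = 0, Gamma_xyy = 27/34, Gamma_yxx = 0, Gamma_yxy = -2/27, Gamma_yyy = 0

E = 17/4, F = 0, G = 729/16 at the point
E_x = 0, E_y = 0, F_x = 0, F_y = 0, G_x = -27/4, G_y = 0
EG - F^2 = 12393/64;  g^inv = (64/12393) * [[729/16, 0], [0, 17/4]]
first-kind symbols [ij,l] = (1/2)(d_i g_jl + d_j g_il - d_l g_ij): [xx,x] = E_x/2 = 0, [xx,y] = F_x - E_y/2 = 0, [xy,x] = E_y/2 = 0, [xy,y] = G_x/2 = -27/8, [yy,x] = F_y - G_x/2 = 27/8, [yy,y] = G_y/2 = 0
Gamma^x_ij = (G*[ij,x] - F*[ij,y])/(EG - F^2), Gamma^y_ij = (E*[ij,y] - F*[ij,x])/(EG - F^2)


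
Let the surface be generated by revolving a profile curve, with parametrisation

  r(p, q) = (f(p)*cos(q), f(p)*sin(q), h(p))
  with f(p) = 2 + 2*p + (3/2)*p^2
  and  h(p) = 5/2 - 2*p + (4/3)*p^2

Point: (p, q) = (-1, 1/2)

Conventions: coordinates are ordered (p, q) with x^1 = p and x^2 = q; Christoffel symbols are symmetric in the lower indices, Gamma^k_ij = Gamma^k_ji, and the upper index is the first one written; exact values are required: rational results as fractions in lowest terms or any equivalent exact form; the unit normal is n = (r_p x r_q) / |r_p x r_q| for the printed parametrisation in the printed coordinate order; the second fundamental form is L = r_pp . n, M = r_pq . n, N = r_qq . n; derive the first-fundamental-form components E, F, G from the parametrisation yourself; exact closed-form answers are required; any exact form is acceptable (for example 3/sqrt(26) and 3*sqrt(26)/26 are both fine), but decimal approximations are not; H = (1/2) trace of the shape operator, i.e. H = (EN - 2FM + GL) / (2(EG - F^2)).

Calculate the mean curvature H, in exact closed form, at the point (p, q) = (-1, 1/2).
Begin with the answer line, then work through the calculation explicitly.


Answer: H = -2411*sqrt(205)/126075

f = 3/2, f' = -1, f'' = 3, h' = -14/3, h'' = 8/3
E = 205/9, F = 0, G = 9/4; answer radicand W^2 = 205/9
unnormalised second-form numerators: l = 34/3, m = 0, n = -7; L = l/sqrt(205/9), and similarly M = m/sqrt(W^2), N = n/sqrt(W^2)
H = (E*n - 2*F*m + G*l) / (2*(EG - F^2)*sqrt(W^2)); E*n - 2*F*m + G*l = -2411/18, EG - F^2 = 205/4, so H = (-2411/1845)/sqrt(205/9)


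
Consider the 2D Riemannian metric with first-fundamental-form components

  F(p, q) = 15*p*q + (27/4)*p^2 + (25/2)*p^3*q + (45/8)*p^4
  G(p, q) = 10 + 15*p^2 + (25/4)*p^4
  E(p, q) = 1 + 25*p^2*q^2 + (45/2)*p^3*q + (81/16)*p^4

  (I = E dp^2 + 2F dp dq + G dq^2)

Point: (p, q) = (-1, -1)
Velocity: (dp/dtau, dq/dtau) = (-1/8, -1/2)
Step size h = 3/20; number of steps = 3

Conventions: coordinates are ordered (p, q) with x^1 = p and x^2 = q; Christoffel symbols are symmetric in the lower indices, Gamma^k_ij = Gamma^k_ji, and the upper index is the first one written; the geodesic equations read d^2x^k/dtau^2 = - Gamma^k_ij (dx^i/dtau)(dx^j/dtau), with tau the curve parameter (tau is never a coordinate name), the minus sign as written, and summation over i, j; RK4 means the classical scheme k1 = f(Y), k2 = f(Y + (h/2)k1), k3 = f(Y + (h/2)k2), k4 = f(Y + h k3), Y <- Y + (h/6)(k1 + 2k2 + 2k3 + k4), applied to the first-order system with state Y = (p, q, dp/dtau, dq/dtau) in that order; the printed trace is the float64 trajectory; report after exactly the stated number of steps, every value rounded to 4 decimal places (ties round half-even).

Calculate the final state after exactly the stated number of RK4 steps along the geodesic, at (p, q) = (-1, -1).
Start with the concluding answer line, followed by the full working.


Answer: p = -1.0502, q = -1.2206, dp/dtau = -0.0994, dq/dtau = -0.4820

f(Y) = (dp/dtau, dq/dtau, -Gamma^p_ij Y'^i Y'^j, -Gamma^q_ij Y'^i Y'^j) with the Gammas evaluated at the stage position; h = 0.150000; intermediate values shown to 6 dp
step 0: p = -1.0000, q = -1.0000, dp/dtau = -0.1250, dq/dtau = -0.5000
step 1:
  k1: at (p, q) = (-1.000000, -1.000000), (dp/dtau, dq/dtau) = (-0.125000, -0.500000); Gamma_ppp = -0.821775, Gamma_ppq = -0.432513, Gamma_pqq = 0.000000, Gamma_qpp = -0.623415, Gamma_qpq = -0.328113, Gamma_qqq = 0.000000; k1 = (-0.125000, -0.500000, 0.066904, 0.050755)
  k2: at (p, q) = (-1.009375, -1.037500), (dp/dtau, dq/dtau) = (-0.119982, -0.496193); Gamma_ppp = -0.828164, Gamma_ppq = -0.429576, Gamma_pqq = 0.000000, Gamma_qpp = -0.610200, Gamma_qpq = -0.316516, Gamma_qqq = 0.000000; k2 = (-0.119982, -0.496193, 0.063071, 0.046471)
  k3: at (p, q) = (-1.008999, -1.037215), (dp/dtau, dq/dtau) = (-0.120270, -0.496515); Gamma_ppp = -0.828253, Gamma_ppq = -0.429600, Gamma_pqq = 0.000000, Gamma_qpp = -0.610471, Gamma_qpq = -0.316640, Gamma_qqq = 0.000000; k3 = (-0.120270, -0.496515, 0.063288, 0.046647)
  k4: at (p, q) = (-1.018040, -1.074477), (dp/dtau, dq/dtau) = (-0.115507, -0.493003); Gamma_ppp = -0.833883, Gamma_ppq = -0.426444, Gamma_pqq = 0.000000, Gamma_qpp = -0.597632, Gamma_qpq = -0.305626, Gamma_qqq = 0.000000; k4 = (-0.115507, -0.493003, 0.059693, 0.042781)
  Y <- Y + (h/6)(k1 + 2k2 + 2k3 + k4): p = -1.0180, q = -1.0745, dp/dtau = -0.1155, dq/dtau = -0.4930
step 2:
  k1: at (p, q) = (-1.018025, -1.074460), (dp/dtau, dq/dtau) = (-0.115517, -0.493006); Gamma_ppp = -0.833886, Gamma_ppq = -0.426445, Gamma_pqq = 0.000000, Gamma_qpp = -0.597643, Gamma_qpq = -0.305632, Gamma_qqq = 0.000000; k1 = (-0.115517, -0.493006, 0.059700, 0.042787)
  k2: at (p, q) = (-1.026689, -1.111436), (dp/dtau, dq/dtau) = (-0.111040, -0.489797); Gamma_ppp = -0.838842, Gamma_ppq = -0.423114, Gamma_pqq = 0.000000, Gamma_qpp = -0.585236, Gamma_qpq = -0.295194, Gamma_qqq = 0.000000; k2 = (-0.111040, -0.489797, 0.056366, 0.039325)
  k3: at (p, q) = (-1.026353, -1.111195), (dp/dtau, dq/dtau) = (-0.111290, -0.490056); Gamma_ppp = -0.838945, Gamma_ppq = -0.423140, Gamma_pqq = 0.000000, Gamma_qpp = -0.585465, Gamma_qpq = -0.295292, Gamma_qqq = 0.000000; k3 = (-0.111290, -0.490056, 0.056545, 0.039461)
  k4: at (p, q) = (-1.034719, -1.147969), (dp/dtau, dq/dtau) = (-0.107035, -0.487087); Gamma_ppp = -0.843297, Gamma_ppq = -0.419666, Gamma_pqq = 0.000000, Gamma_qpp = -0.573434, Gamma_qpq = -0.285368, Gamma_qqq = 0.000000; k4 = (-0.107035, -0.487087, 0.053420, 0.036325)
  Y <- Y + (h/6)(k1 + 2k2 + 2k3 + k4): p = -1.0347, q = -1.1480, dp/dtau = -0.1070, dq/dtau = -0.4871
step 3:
  k1: at (p, q) = (-1.034706, -1.147955), (dp/dtau, dq/dtau) = (-0.107044, -0.487089); Gamma_ppp = -0.843301, Gamma_ppq = -0.419667, Gamma_pqq = 0.000000, Gamma_qpp = -0.573443, Gamma_qpq = -0.285373, Gamma_qqq = 0.000000; k1 = (-0.107044, -0.487089, 0.053425, 0.036329)
  k2: at (p, q) = (-1.042734, -1.184487), (dp/dtau, dq/dtau) = (-0.103037, -0.484364); Gamma_ppp = -0.847121, Gamma_ppq = -0.416083, Gamma_pqq = 0.000000, Gamma_qpp = -0.561827, Gamma_qpq = -0.275954, Gamma_qqq = 0.000000; k2 = (-0.103037, -0.484364, 0.050525, 0.033509)
  k3: at (p, q) = (-1.042433, -1.184283), (dp/dtau, dq/dtau) = (-0.103254, -0.484575); Gamma_ppp = -0.847230, Gamma_ppq = -0.416109, Gamma_pqq = 0.000000, Gamma_qpp = -0.562023, Gamma_qpq = -0.276032, Gamma_qqq = 0.000000; k3 = (-0.103254, -0.484575, 0.050672, 0.033614)
  k4: at (p, q) = (-1.050194, -1.220642), (dp/dtau, dq/dtau) = (-0.099443, -0.482046); Gamma_ppp = -0.850569, Gamma_ppq = -0.412437, Gamma_pqq = 0.000000, Gamma_qpp = -0.550770, Gamma_qpq = -0.267066, Gamma_qqq = 0.000000; k4 = (-0.099443, -0.482046, 0.047952, 0.031051)
  Y <- Y + (h/6)(k1 + 2k2 + 2k3 + k4): p = -1.0502, q = -1.2206, dp/dtau = -0.0994, dq/dtau = -0.4820


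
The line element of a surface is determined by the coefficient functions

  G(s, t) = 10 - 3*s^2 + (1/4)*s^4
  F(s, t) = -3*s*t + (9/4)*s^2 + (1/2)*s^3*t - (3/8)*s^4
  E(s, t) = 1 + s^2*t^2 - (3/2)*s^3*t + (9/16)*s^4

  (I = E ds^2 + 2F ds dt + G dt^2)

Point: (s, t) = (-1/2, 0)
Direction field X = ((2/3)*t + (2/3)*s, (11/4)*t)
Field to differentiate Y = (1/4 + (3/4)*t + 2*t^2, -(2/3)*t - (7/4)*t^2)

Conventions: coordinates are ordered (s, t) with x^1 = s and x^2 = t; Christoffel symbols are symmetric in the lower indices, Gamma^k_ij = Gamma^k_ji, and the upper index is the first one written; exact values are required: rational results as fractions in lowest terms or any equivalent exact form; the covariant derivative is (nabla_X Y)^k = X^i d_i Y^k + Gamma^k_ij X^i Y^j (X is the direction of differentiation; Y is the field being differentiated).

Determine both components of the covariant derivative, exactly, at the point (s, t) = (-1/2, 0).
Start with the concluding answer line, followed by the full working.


Answer: (nabla_X Y)^s = 3/2381, (nabla_X Y)^t = 46/2381

E = 265/256, F = 69/128, G = 593/64 at the point
E_s = -9/32, E_t = 3/16, F_s = -33/16, F_t = 23/16, G_s = 23/8, G_t = 0
EG - F^2 = 2381/256;  g^inv = (256/2381) * [[593/64, -69/128], [-69/128, 265/256]]
first-kind symbols [ij,l] = (1/2)(d_i g_jl + d_j g_il - d_l g_ij): [ss,s] = E_s/2 = -9/64, [ss,t] = F_s - E_t/2 = -69/32, [st,s] = E_t/2 = 3/32, [st,t] = G_s/2 = 23/16, [tt,s] = F_t - G_s/2 = 0, [tt,t] = G_t/2 = 0
Gamma^s_ij = (G*[ij,s] - F*[ij,t])/(EG - F^2), Gamma^t_ij = (E*[ij,t] - F*[ij,s])/(EG - F^2)
Gamma_sss = -36/2381, Gamma_sst = 24/2381, Gamma_stt = 0, Gamma_tss = -552/2381, Gamma_tst = 368/2381, Gamma_ttt = 0
X = (-1/3, 0), Y = (1/4, 0) at the point


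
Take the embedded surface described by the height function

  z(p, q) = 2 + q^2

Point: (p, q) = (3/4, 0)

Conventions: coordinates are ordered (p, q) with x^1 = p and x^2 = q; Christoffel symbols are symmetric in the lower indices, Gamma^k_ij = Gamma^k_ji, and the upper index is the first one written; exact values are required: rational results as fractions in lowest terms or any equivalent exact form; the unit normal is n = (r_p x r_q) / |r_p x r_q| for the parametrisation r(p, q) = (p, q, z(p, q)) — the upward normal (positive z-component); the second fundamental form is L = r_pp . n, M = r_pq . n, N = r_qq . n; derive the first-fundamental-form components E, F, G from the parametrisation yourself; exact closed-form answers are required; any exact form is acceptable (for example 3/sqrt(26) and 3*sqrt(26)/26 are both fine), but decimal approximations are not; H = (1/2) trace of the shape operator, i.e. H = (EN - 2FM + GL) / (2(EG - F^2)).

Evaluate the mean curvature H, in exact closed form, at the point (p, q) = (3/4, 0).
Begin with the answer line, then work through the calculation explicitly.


Answer: H = 1

z_p = 0, z_q = 0, z_pp = 0, z_pq = 0, z_qq = 2
E = 1, F = 0, G = 1; answer radicand W^2 = 1
unnormalised second-form numerators: l = 0, m = 0, n = 2; L = l/sqrt(1), and similarly M = m/sqrt(W^2), N = n/sqrt(W^2)
H = (E*n - 2*F*m + G*l) / (2*(EG - F^2)*sqrt(W^2)); E*n - 2*F*m + G*l = 2, EG - F^2 = 1, so H = (1)/sqrt(1)
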